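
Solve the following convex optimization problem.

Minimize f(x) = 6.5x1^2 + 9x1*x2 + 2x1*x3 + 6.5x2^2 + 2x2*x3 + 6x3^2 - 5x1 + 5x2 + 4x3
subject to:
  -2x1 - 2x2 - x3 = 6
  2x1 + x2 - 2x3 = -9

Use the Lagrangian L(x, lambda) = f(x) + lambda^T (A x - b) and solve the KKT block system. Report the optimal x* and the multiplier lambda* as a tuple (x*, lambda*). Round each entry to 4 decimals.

Form the Lagrangian:
  L(x, lambda) = (1/2) x^T Q x + c^T x + lambda^T (A x - b)
Stationarity (grad_x L = 0): Q x + c + A^T lambda = 0.
Primal feasibility: A x = b.

This gives the KKT block system:
  [ Q   A^T ] [ x     ]   [-c ]
  [ A    0  ] [ lambda ] = [ b ]

Solving the linear system:
  x*      = (-2.1775, -1.587, 1.529)
  lambda* = (-9.9044, 12.3618)
  f(x*)   = 89.8754

x* = (-2.1775, -1.587, 1.529), lambda* = (-9.9044, 12.3618)


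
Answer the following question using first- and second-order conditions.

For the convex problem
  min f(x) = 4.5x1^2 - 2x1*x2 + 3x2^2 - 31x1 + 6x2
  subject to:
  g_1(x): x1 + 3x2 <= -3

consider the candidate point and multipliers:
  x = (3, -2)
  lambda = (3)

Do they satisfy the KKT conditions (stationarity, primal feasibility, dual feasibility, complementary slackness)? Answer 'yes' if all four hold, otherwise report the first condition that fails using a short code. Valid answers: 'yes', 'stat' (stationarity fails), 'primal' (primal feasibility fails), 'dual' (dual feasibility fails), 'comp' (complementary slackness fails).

Gradient of f: grad f(x) = Q x + c = (0, -12)
Constraint values g_i(x) = a_i^T x - b_i:
  g_1((3, -2)) = 0
Stationarity residual: grad f(x) + sum_i lambda_i a_i = (3, -3)
  -> stationarity FAILS
Primal feasibility (all g_i <= 0): OK
Dual feasibility (all lambda_i >= 0): OK
Complementary slackness (lambda_i * g_i(x) = 0 for all i): OK

Verdict: the first failing condition is stationarity -> stat.

stat


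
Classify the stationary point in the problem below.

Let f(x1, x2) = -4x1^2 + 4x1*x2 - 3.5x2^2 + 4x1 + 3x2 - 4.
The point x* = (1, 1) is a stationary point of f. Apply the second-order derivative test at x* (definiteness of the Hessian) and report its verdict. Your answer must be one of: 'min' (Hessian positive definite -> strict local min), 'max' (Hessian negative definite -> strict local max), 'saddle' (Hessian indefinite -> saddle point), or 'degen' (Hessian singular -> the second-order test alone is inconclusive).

Compute the Hessian H = grad^2 f:
  H = [[-8, 4], [4, -7]]
Verify stationarity: grad f(x*) = H x* + g = (0, 0).
Eigenvalues of H: -11.5311, -3.4689.
Both eigenvalues < 0, so H is negative definite -> x* is a strict local max.

max


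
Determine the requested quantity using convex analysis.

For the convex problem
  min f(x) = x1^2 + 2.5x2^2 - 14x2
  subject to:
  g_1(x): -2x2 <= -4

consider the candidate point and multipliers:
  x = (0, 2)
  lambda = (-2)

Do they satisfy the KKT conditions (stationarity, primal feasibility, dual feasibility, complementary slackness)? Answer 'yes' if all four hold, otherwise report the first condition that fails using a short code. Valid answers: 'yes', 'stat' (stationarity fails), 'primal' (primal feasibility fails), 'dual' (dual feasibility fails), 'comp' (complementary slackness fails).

Gradient of f: grad f(x) = Q x + c = (0, -4)
Constraint values g_i(x) = a_i^T x - b_i:
  g_1((0, 2)) = 0
Stationarity residual: grad f(x) + sum_i lambda_i a_i = (0, 0)
  -> stationarity OK
Primal feasibility (all g_i <= 0): OK
Dual feasibility (all lambda_i >= 0): FAILS
Complementary slackness (lambda_i * g_i(x) = 0 for all i): OK

Verdict: the first failing condition is dual_feasibility -> dual.

dual


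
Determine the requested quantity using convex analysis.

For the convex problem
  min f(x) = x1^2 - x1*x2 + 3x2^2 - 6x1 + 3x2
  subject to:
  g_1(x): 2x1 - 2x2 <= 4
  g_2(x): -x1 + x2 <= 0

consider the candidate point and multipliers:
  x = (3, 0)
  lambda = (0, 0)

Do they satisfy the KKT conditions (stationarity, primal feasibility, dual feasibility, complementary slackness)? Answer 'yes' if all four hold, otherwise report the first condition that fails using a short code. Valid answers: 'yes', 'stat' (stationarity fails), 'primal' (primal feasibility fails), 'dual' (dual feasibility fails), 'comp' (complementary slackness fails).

Gradient of f: grad f(x) = Q x + c = (0, 0)
Constraint values g_i(x) = a_i^T x - b_i:
  g_1((3, 0)) = 2
  g_2((3, 0)) = -3
Stationarity residual: grad f(x) + sum_i lambda_i a_i = (0, 0)
  -> stationarity OK
Primal feasibility (all g_i <= 0): FAILS
Dual feasibility (all lambda_i >= 0): OK
Complementary slackness (lambda_i * g_i(x) = 0 for all i): OK

Verdict: the first failing condition is primal_feasibility -> primal.

primal


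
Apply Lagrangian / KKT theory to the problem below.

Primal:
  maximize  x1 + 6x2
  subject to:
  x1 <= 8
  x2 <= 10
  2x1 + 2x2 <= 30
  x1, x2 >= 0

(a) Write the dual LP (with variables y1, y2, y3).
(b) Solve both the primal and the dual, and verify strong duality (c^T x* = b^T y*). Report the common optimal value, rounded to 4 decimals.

The standard primal-dual pair for 'max c^T x s.t. A x <= b, x >= 0' is:
  Dual:  min b^T y  s.t.  A^T y >= c,  y >= 0.

So the dual LP is:
  minimize  8y1 + 10y2 + 30y3
  subject to:
    y1 + 2y3 >= 1
    y2 + 2y3 >= 6
    y1, y2, y3 >= 0

Solving the primal: x* = (5, 10).
  primal value c^T x* = 65.
Solving the dual: y* = (0, 5, 0.5).
  dual value b^T y* = 65.
Strong duality: c^T x* = b^T y*. Confirmed.

65


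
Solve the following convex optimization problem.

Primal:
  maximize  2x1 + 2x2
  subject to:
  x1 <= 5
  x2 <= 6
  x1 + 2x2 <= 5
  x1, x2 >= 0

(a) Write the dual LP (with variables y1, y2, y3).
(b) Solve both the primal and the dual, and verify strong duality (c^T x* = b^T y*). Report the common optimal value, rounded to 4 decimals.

The standard primal-dual pair for 'max c^T x s.t. A x <= b, x >= 0' is:
  Dual:  min b^T y  s.t.  A^T y >= c,  y >= 0.

So the dual LP is:
  minimize  5y1 + 6y2 + 5y3
  subject to:
    y1 + y3 >= 2
    y2 + 2y3 >= 2
    y1, y2, y3 >= 0

Solving the primal: x* = (5, 0).
  primal value c^T x* = 10.
Solving the dual: y* = (1, 0, 1).
  dual value b^T y* = 10.
Strong duality: c^T x* = b^T y*. Confirmed.

10


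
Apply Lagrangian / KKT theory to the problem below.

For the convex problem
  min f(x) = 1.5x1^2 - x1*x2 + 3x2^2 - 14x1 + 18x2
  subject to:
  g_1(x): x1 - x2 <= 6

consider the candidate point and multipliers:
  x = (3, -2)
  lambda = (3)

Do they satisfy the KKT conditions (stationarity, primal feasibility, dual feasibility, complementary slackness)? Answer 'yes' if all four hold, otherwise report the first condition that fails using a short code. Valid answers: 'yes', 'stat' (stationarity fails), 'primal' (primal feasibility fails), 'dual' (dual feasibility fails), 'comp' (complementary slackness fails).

Gradient of f: grad f(x) = Q x + c = (-3, 3)
Constraint values g_i(x) = a_i^T x - b_i:
  g_1((3, -2)) = -1
Stationarity residual: grad f(x) + sum_i lambda_i a_i = (0, 0)
  -> stationarity OK
Primal feasibility (all g_i <= 0): OK
Dual feasibility (all lambda_i >= 0): OK
Complementary slackness (lambda_i * g_i(x) = 0 for all i): FAILS

Verdict: the first failing condition is complementary_slackness -> comp.

comp


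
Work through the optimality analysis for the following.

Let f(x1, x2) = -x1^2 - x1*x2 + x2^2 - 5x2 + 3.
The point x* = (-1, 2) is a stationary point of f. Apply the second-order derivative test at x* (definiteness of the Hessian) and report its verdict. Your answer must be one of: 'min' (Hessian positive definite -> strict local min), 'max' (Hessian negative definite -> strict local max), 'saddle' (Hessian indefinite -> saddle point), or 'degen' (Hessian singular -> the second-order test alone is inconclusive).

Compute the Hessian H = grad^2 f:
  H = [[-2, -1], [-1, 2]]
Verify stationarity: grad f(x*) = H x* + g = (0, 0).
Eigenvalues of H: -2.2361, 2.2361.
Eigenvalues have mixed signs, so H is indefinite -> x* is a saddle point.

saddle


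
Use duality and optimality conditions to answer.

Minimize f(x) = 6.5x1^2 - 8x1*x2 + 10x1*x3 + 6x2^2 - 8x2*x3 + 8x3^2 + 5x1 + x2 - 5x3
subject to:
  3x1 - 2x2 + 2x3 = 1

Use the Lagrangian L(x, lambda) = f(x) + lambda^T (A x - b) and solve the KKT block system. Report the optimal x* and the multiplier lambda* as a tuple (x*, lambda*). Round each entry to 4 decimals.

Form the Lagrangian:
  L(x, lambda) = (1/2) x^T Q x + c^T x + lambda^T (A x - b)
Stationarity (grad_x L = 0): Q x + c + A^T lambda = 0.
Primal feasibility: A x = b.

This gives the KKT block system:
  [ Q   A^T ] [ x     ]   [-c ]
  [ A    0  ] [ lambda ] = [ b ]

Solving the linear system:
  x*      = (-0.5156, -0.4297, 0.8438)
  lambda* = (-3.3906)
  f(x*)   = -1.918

x* = (-0.5156, -0.4297, 0.8438), lambda* = (-3.3906)


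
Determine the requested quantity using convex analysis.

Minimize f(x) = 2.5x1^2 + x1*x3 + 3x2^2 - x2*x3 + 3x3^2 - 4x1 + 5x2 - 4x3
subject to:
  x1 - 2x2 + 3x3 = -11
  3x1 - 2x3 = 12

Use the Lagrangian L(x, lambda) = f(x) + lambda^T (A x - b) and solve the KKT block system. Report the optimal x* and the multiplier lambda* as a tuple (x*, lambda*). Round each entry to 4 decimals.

Form the Lagrangian:
  L(x, lambda) = (1/2) x^T Q x + c^T x + lambda^T (A x - b)
Stationarity (grad_x L = 0): Q x + c + A^T lambda = 0.
Primal feasibility: A x = b.

This gives the KKT block system:
  [ Q   A^T ] [ x     ]   [-c ]
  [ A    0  ] [ lambda ] = [ b ]

Solving the linear system:
  x*      = (1.5736, 0.8273, -3.6397)
  lambda* = (6.8017, -2.3433)
  f(x*)   = 57.6695

x* = (1.5736, 0.8273, -3.6397), lambda* = (6.8017, -2.3433)


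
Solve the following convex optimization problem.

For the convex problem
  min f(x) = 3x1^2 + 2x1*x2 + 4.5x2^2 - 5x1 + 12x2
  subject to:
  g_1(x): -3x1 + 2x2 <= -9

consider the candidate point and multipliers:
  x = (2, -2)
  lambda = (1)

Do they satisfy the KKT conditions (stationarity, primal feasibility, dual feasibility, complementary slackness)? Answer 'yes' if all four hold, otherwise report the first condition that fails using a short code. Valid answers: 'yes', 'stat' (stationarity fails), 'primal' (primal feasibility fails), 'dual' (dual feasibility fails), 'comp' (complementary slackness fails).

Gradient of f: grad f(x) = Q x + c = (3, -2)
Constraint values g_i(x) = a_i^T x - b_i:
  g_1((2, -2)) = -1
Stationarity residual: grad f(x) + sum_i lambda_i a_i = (0, 0)
  -> stationarity OK
Primal feasibility (all g_i <= 0): OK
Dual feasibility (all lambda_i >= 0): OK
Complementary slackness (lambda_i * g_i(x) = 0 for all i): FAILS

Verdict: the first failing condition is complementary_slackness -> comp.

comp


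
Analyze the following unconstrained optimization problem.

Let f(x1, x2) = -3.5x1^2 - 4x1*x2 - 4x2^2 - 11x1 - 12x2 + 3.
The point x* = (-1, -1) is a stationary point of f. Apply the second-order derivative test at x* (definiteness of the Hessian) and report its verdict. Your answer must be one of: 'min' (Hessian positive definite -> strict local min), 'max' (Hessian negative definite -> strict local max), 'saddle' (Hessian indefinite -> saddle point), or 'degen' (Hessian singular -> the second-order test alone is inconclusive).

Compute the Hessian H = grad^2 f:
  H = [[-7, -4], [-4, -8]]
Verify stationarity: grad f(x*) = H x* + g = (0, 0).
Eigenvalues of H: -11.5311, -3.4689.
Both eigenvalues < 0, so H is negative definite -> x* is a strict local max.

max


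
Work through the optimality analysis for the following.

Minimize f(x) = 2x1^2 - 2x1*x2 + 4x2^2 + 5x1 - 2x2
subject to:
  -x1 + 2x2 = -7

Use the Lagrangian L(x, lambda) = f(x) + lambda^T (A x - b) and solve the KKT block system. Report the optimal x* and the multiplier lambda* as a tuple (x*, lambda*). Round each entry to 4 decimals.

Form the Lagrangian:
  L(x, lambda) = (1/2) x^T Q x + c^T x + lambda^T (A x - b)
Stationarity (grad_x L = 0): Q x + c + A^T lambda = 0.
Primal feasibility: A x = b.

This gives the KKT block system:
  [ Q   A^T ] [ x     ]   [-c ]
  [ A    0  ] [ lambda ] = [ b ]

Solving the linear system:
  x*      = (0.75, -3.125)
  lambda* = (14.25)
  f(x*)   = 54.875

x* = (0.75, -3.125), lambda* = (14.25)


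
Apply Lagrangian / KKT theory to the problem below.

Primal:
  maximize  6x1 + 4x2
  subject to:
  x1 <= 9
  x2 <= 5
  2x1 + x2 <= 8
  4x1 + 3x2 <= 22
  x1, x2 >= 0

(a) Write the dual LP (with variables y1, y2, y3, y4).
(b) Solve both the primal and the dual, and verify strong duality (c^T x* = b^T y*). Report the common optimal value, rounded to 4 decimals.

The standard primal-dual pair for 'max c^T x s.t. A x <= b, x >= 0' is:
  Dual:  min b^T y  s.t.  A^T y >= c,  y >= 0.

So the dual LP is:
  minimize  9y1 + 5y2 + 8y3 + 22y4
  subject to:
    y1 + 2y3 + 4y4 >= 6
    y2 + y3 + 3y4 >= 4
    y1, y2, y3, y4 >= 0

Solving the primal: x* = (1.5, 5).
  primal value c^T x* = 29.
Solving the dual: y* = (0, 1, 3, 0).
  dual value b^T y* = 29.
Strong duality: c^T x* = b^T y*. Confirmed.

29


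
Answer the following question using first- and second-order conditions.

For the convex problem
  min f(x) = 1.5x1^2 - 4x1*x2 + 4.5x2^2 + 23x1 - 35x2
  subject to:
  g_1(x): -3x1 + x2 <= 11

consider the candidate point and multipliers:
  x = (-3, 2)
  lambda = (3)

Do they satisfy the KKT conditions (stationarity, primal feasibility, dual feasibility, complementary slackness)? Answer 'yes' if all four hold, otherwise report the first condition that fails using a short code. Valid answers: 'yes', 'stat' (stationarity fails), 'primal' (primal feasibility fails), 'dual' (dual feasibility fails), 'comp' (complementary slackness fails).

Gradient of f: grad f(x) = Q x + c = (6, -5)
Constraint values g_i(x) = a_i^T x - b_i:
  g_1((-3, 2)) = 0
Stationarity residual: grad f(x) + sum_i lambda_i a_i = (-3, -2)
  -> stationarity FAILS
Primal feasibility (all g_i <= 0): OK
Dual feasibility (all lambda_i >= 0): OK
Complementary slackness (lambda_i * g_i(x) = 0 for all i): OK

Verdict: the first failing condition is stationarity -> stat.

stat


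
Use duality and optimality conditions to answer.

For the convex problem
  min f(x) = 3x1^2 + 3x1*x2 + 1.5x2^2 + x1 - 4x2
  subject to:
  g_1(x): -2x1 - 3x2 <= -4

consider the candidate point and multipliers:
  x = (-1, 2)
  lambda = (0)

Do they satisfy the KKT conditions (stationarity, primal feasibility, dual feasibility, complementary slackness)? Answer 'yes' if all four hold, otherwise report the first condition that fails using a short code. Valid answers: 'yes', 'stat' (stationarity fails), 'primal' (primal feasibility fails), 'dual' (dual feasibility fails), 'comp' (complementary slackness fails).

Gradient of f: grad f(x) = Q x + c = (1, -1)
Constraint values g_i(x) = a_i^T x - b_i:
  g_1((-1, 2)) = 0
Stationarity residual: grad f(x) + sum_i lambda_i a_i = (1, -1)
  -> stationarity FAILS
Primal feasibility (all g_i <= 0): OK
Dual feasibility (all lambda_i >= 0): OK
Complementary slackness (lambda_i * g_i(x) = 0 for all i): OK

Verdict: the first failing condition is stationarity -> stat.

stat


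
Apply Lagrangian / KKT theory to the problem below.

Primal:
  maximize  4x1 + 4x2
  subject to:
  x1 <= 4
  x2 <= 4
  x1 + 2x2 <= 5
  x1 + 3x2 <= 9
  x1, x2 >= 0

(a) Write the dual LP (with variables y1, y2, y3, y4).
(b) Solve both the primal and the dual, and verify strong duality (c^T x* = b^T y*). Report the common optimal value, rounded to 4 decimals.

The standard primal-dual pair for 'max c^T x s.t. A x <= b, x >= 0' is:
  Dual:  min b^T y  s.t.  A^T y >= c,  y >= 0.

So the dual LP is:
  minimize  4y1 + 4y2 + 5y3 + 9y4
  subject to:
    y1 + y3 + y4 >= 4
    y2 + 2y3 + 3y4 >= 4
    y1, y2, y3, y4 >= 0

Solving the primal: x* = (4, 0.5).
  primal value c^T x* = 18.
Solving the dual: y* = (2, 0, 2, 0).
  dual value b^T y* = 18.
Strong duality: c^T x* = b^T y*. Confirmed.

18


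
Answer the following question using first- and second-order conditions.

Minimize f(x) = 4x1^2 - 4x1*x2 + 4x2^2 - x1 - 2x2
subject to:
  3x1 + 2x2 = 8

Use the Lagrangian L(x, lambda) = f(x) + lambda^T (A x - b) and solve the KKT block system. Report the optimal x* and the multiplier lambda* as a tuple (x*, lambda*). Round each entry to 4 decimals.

Form the Lagrangian:
  L(x, lambda) = (1/2) x^T Q x + c^T x + lambda^T (A x - b)
Stationarity (grad_x L = 0): Q x + c + A^T lambda = 0.
Primal feasibility: A x = b.

This gives the KKT block system:
  [ Q   A^T ] [ x     ]   [-c ]
  [ A    0  ] [ lambda ] = [ b ]

Solving the linear system:
  x*      = (1.6316, 1.5526)
  lambda* = (-1.9474)
  f(x*)   = 5.4211

x* = (1.6316, 1.5526), lambda* = (-1.9474)


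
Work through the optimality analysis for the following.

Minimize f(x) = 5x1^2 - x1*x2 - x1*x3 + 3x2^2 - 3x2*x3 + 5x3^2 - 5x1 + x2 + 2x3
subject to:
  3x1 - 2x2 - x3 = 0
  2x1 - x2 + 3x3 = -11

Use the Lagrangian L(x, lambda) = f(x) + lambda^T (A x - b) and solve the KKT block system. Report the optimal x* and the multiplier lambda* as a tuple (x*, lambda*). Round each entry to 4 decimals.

Form the Lagrangian:
  L(x, lambda) = (1/2) x^T Q x + c^T x + lambda^T (A x - b)
Stationarity (grad_x L = 0): Q x + c + A^T lambda = 0.
Primal feasibility: A x = b.

This gives the KKT block system:
  [ Q   A^T ] [ x     ]   [-c ]
  [ A    0  ] [ lambda ] = [ b ]

Solving the linear system:
  x*      = (-1.3889, -0.6111, -2.9444)
  lambda* = (-0.2222, 8)
  f(x*)   = 44.2222

x* = (-1.3889, -0.6111, -2.9444), lambda* = (-0.2222, 8)


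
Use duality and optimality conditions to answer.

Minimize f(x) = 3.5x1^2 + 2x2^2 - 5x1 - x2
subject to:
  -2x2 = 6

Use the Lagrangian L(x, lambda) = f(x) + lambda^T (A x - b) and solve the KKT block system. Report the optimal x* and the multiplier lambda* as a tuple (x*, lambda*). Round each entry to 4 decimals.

Form the Lagrangian:
  L(x, lambda) = (1/2) x^T Q x + c^T x + lambda^T (A x - b)
Stationarity (grad_x L = 0): Q x + c + A^T lambda = 0.
Primal feasibility: A x = b.

This gives the KKT block system:
  [ Q   A^T ] [ x     ]   [-c ]
  [ A    0  ] [ lambda ] = [ b ]

Solving the linear system:
  x*      = (0.7143, -3)
  lambda* = (-6.5)
  f(x*)   = 19.2143

x* = (0.7143, -3), lambda* = (-6.5)


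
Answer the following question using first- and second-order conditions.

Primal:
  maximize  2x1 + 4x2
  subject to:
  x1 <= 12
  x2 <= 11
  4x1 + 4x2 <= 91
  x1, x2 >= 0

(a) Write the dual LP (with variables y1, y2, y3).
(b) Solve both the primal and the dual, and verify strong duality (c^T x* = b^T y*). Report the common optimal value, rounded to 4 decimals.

The standard primal-dual pair for 'max c^T x s.t. A x <= b, x >= 0' is:
  Dual:  min b^T y  s.t.  A^T y >= c,  y >= 0.

So the dual LP is:
  minimize  12y1 + 11y2 + 91y3
  subject to:
    y1 + 4y3 >= 2
    y2 + 4y3 >= 4
    y1, y2, y3 >= 0

Solving the primal: x* = (11.75, 11).
  primal value c^T x* = 67.5.
Solving the dual: y* = (0, 2, 0.5).
  dual value b^T y* = 67.5.
Strong duality: c^T x* = b^T y*. Confirmed.

67.5


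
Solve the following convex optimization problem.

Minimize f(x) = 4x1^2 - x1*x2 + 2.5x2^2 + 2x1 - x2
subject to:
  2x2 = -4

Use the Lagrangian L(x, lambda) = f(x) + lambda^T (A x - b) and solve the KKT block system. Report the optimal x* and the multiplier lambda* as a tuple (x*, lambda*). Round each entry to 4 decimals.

Form the Lagrangian:
  L(x, lambda) = (1/2) x^T Q x + c^T x + lambda^T (A x - b)
Stationarity (grad_x L = 0): Q x + c + A^T lambda = 0.
Primal feasibility: A x = b.

This gives the KKT block system:
  [ Q   A^T ] [ x     ]   [-c ]
  [ A    0  ] [ lambda ] = [ b ]

Solving the linear system:
  x*      = (-0.5, -2)
  lambda* = (5.25)
  f(x*)   = 11

x* = (-0.5, -2), lambda* = (5.25)


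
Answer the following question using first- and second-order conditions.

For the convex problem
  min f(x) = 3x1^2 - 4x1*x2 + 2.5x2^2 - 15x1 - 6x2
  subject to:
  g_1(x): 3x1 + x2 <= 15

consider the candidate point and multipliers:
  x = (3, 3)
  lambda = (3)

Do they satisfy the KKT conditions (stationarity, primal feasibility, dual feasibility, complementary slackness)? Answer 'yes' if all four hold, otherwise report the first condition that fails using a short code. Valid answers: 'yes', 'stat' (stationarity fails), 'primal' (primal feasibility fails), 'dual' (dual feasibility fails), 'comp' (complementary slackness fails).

Gradient of f: grad f(x) = Q x + c = (-9, -3)
Constraint values g_i(x) = a_i^T x - b_i:
  g_1((3, 3)) = -3
Stationarity residual: grad f(x) + sum_i lambda_i a_i = (0, 0)
  -> stationarity OK
Primal feasibility (all g_i <= 0): OK
Dual feasibility (all lambda_i >= 0): OK
Complementary slackness (lambda_i * g_i(x) = 0 for all i): FAILS

Verdict: the first failing condition is complementary_slackness -> comp.

comp


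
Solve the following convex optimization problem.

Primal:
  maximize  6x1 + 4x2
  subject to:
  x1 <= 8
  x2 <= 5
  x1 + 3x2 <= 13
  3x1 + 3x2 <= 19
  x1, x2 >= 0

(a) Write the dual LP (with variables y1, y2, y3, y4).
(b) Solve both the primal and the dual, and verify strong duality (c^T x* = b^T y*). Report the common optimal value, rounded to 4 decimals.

The standard primal-dual pair for 'max c^T x s.t. A x <= b, x >= 0' is:
  Dual:  min b^T y  s.t.  A^T y >= c,  y >= 0.

So the dual LP is:
  minimize  8y1 + 5y2 + 13y3 + 19y4
  subject to:
    y1 + y3 + 3y4 >= 6
    y2 + 3y3 + 3y4 >= 4
    y1, y2, y3, y4 >= 0

Solving the primal: x* = (6.3333, 0).
  primal value c^T x* = 38.
Solving the dual: y* = (0, 0, 0, 2).
  dual value b^T y* = 38.
Strong duality: c^T x* = b^T y*. Confirmed.

38


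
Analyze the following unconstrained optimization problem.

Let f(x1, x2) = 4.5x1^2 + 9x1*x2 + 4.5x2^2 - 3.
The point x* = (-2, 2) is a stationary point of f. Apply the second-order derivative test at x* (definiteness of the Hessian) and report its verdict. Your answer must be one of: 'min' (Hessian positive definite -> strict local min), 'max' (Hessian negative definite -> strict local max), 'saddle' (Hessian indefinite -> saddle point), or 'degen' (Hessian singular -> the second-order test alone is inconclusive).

Compute the Hessian H = grad^2 f:
  H = [[9, 9], [9, 9]]
Verify stationarity: grad f(x*) = H x* + g = (0, 0).
Eigenvalues of H: 0, 18.
H has a zero eigenvalue (singular; positive semidefinite but not definite), so H is neither positive definite, negative definite, nor indefinite. The second-order test alone is inconclusive -> degen.
(Indeed, f is constant along the null direction of H through x*, so x* is not a strict local extremum.)

degen


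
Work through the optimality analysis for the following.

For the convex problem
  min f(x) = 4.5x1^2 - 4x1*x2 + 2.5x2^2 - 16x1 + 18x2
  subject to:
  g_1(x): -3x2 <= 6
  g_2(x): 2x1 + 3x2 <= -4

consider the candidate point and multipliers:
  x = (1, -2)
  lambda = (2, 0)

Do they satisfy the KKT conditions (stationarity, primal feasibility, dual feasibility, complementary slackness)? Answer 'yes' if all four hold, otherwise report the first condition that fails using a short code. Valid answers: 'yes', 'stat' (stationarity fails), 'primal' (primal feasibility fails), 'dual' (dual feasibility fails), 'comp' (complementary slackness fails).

Gradient of f: grad f(x) = Q x + c = (1, 4)
Constraint values g_i(x) = a_i^T x - b_i:
  g_1((1, -2)) = 0
  g_2((1, -2)) = 0
Stationarity residual: grad f(x) + sum_i lambda_i a_i = (1, -2)
  -> stationarity FAILS
Primal feasibility (all g_i <= 0): OK
Dual feasibility (all lambda_i >= 0): OK
Complementary slackness (lambda_i * g_i(x) = 0 for all i): OK

Verdict: the first failing condition is stationarity -> stat.

stat


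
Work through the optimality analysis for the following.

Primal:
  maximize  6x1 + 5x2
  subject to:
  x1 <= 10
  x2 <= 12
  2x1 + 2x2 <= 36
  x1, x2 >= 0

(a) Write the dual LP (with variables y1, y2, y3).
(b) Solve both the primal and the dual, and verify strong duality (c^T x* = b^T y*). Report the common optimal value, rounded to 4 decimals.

The standard primal-dual pair for 'max c^T x s.t. A x <= b, x >= 0' is:
  Dual:  min b^T y  s.t.  A^T y >= c,  y >= 0.

So the dual LP is:
  minimize  10y1 + 12y2 + 36y3
  subject to:
    y1 + 2y3 >= 6
    y2 + 2y3 >= 5
    y1, y2, y3 >= 0

Solving the primal: x* = (10, 8).
  primal value c^T x* = 100.
Solving the dual: y* = (1, 0, 2.5).
  dual value b^T y* = 100.
Strong duality: c^T x* = b^T y*. Confirmed.

100


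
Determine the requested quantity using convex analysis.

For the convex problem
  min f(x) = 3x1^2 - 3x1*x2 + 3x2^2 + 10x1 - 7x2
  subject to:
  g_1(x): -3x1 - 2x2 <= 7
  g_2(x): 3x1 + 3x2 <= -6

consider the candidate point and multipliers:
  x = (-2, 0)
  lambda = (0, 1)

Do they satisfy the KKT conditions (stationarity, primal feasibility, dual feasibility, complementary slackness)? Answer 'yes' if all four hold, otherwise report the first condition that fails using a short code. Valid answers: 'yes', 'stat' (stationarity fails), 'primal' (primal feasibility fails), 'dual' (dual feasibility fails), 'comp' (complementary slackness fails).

Gradient of f: grad f(x) = Q x + c = (-2, -1)
Constraint values g_i(x) = a_i^T x - b_i:
  g_1((-2, 0)) = -1
  g_2((-2, 0)) = 0
Stationarity residual: grad f(x) + sum_i lambda_i a_i = (1, 2)
  -> stationarity FAILS
Primal feasibility (all g_i <= 0): OK
Dual feasibility (all lambda_i >= 0): OK
Complementary slackness (lambda_i * g_i(x) = 0 for all i): OK

Verdict: the first failing condition is stationarity -> stat.

stat


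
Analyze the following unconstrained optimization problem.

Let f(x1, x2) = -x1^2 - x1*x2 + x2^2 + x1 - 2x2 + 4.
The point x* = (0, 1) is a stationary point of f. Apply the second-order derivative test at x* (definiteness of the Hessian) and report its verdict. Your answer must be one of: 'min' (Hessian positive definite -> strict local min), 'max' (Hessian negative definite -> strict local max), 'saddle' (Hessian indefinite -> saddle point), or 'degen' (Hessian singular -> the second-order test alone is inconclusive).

Compute the Hessian H = grad^2 f:
  H = [[-2, -1], [-1, 2]]
Verify stationarity: grad f(x*) = H x* + g = (0, 0).
Eigenvalues of H: -2.2361, 2.2361.
Eigenvalues have mixed signs, so H is indefinite -> x* is a saddle point.

saddle


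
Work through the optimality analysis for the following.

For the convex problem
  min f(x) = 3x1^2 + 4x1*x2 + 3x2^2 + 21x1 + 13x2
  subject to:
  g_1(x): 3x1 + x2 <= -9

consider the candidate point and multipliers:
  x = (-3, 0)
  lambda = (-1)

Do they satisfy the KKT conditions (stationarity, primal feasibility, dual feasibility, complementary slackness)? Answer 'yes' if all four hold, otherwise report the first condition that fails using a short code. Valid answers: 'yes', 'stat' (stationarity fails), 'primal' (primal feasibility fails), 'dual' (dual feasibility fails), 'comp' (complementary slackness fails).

Gradient of f: grad f(x) = Q x + c = (3, 1)
Constraint values g_i(x) = a_i^T x - b_i:
  g_1((-3, 0)) = 0
Stationarity residual: grad f(x) + sum_i lambda_i a_i = (0, 0)
  -> stationarity OK
Primal feasibility (all g_i <= 0): OK
Dual feasibility (all lambda_i >= 0): FAILS
Complementary slackness (lambda_i * g_i(x) = 0 for all i): OK

Verdict: the first failing condition is dual_feasibility -> dual.

dual


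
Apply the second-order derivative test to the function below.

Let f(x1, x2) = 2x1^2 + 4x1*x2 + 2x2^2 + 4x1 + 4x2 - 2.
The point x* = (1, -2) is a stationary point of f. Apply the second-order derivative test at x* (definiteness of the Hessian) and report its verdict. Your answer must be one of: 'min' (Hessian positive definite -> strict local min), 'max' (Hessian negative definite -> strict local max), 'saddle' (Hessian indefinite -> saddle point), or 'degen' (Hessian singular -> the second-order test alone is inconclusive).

Compute the Hessian H = grad^2 f:
  H = [[4, 4], [4, 4]]
Verify stationarity: grad f(x*) = H x* + g = (0, 0).
Eigenvalues of H: 0, 8.
H has a zero eigenvalue (singular; positive semidefinite but not definite), so H is neither positive definite, negative definite, nor indefinite. The second-order test alone is inconclusive -> degen.
(Indeed, f is constant along the null direction of H through x*, so x* is not a strict local extremum.)

degen


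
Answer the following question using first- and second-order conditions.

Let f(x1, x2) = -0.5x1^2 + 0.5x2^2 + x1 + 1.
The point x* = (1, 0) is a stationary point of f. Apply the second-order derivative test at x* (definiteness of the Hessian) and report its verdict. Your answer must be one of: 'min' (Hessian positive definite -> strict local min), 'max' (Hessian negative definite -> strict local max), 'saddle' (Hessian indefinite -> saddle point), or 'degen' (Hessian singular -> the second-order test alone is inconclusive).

Compute the Hessian H = grad^2 f:
  H = [[-1, 0], [0, 1]]
Verify stationarity: grad f(x*) = H x* + g = (0, 0).
Eigenvalues of H: -1, 1.
Eigenvalues have mixed signs, so H is indefinite -> x* is a saddle point.

saddle


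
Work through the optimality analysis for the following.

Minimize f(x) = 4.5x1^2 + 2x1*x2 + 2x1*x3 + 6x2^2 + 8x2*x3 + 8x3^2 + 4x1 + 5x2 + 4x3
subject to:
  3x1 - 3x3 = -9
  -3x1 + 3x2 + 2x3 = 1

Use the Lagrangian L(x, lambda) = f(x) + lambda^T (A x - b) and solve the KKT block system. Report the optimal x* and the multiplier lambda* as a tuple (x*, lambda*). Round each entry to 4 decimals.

Form the Lagrangian:
  L(x, lambda) = (1/2) x^T Q x + c^T x + lambda^T (A x - b)
Stationarity (grad_x L = 0): Q x + c + A^T lambda = 0.
Primal feasibility: A x = b.

This gives the KKT block system:
  [ Q   A^T ] [ x     ]   [-c ]
  [ A    0  ] [ lambda ] = [ b ]

Solving the linear system:
  x*      = (-1.3063, -2.1021, 1.6937)
  lambda* = (5.954, 3.0961)
  f(x*)   = 20.7643

x* = (-1.3063, -2.1021, 1.6937), lambda* = (5.954, 3.0961)


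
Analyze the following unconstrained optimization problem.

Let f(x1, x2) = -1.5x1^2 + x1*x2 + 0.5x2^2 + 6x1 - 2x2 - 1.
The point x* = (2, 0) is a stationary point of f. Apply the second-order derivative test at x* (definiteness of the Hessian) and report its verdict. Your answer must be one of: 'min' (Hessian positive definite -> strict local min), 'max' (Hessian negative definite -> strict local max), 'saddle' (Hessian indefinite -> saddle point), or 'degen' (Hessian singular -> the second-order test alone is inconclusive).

Compute the Hessian H = grad^2 f:
  H = [[-3, 1], [1, 1]]
Verify stationarity: grad f(x*) = H x* + g = (0, 0).
Eigenvalues of H: -3.2361, 1.2361.
Eigenvalues have mixed signs, so H is indefinite -> x* is a saddle point.

saddle


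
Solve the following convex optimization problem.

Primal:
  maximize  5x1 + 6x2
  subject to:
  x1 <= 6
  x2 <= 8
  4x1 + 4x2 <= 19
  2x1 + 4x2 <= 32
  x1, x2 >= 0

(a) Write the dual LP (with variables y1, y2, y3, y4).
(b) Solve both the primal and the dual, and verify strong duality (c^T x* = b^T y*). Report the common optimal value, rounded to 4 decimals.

The standard primal-dual pair for 'max c^T x s.t. A x <= b, x >= 0' is:
  Dual:  min b^T y  s.t.  A^T y >= c,  y >= 0.

So the dual LP is:
  minimize  6y1 + 8y2 + 19y3 + 32y4
  subject to:
    y1 + 4y3 + 2y4 >= 5
    y2 + 4y3 + 4y4 >= 6
    y1, y2, y3, y4 >= 0

Solving the primal: x* = (0, 4.75).
  primal value c^T x* = 28.5.
Solving the dual: y* = (0, 0, 1.5, 0).
  dual value b^T y* = 28.5.
Strong duality: c^T x* = b^T y*. Confirmed.

28.5


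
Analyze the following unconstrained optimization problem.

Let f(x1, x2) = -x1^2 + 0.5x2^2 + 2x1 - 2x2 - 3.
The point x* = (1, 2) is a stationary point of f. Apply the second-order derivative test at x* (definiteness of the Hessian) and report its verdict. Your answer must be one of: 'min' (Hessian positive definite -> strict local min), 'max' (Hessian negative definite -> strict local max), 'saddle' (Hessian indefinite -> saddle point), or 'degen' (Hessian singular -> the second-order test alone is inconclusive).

Compute the Hessian H = grad^2 f:
  H = [[-2, 0], [0, 1]]
Verify stationarity: grad f(x*) = H x* + g = (0, 0).
Eigenvalues of H: -2, 1.
Eigenvalues have mixed signs, so H is indefinite -> x* is a saddle point.

saddle


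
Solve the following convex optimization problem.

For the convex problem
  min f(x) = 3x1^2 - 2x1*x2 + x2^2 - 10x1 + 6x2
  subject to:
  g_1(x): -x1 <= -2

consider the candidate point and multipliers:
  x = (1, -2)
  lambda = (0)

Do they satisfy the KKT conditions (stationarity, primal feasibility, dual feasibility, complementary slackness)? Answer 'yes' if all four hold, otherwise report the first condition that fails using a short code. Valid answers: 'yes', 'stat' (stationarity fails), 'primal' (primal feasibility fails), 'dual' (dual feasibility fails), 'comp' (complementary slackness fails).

Gradient of f: grad f(x) = Q x + c = (0, 0)
Constraint values g_i(x) = a_i^T x - b_i:
  g_1((1, -2)) = 1
Stationarity residual: grad f(x) + sum_i lambda_i a_i = (0, 0)
  -> stationarity OK
Primal feasibility (all g_i <= 0): FAILS
Dual feasibility (all lambda_i >= 0): OK
Complementary slackness (lambda_i * g_i(x) = 0 for all i): OK

Verdict: the first failing condition is primal_feasibility -> primal.

primal


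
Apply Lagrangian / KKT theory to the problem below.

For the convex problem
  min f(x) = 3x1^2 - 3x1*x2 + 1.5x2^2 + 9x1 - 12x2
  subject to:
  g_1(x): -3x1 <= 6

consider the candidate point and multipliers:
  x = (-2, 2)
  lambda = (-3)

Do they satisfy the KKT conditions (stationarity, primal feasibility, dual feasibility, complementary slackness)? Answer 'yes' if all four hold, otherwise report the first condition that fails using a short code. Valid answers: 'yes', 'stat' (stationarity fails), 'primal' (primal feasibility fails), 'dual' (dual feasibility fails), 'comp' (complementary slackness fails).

Gradient of f: grad f(x) = Q x + c = (-9, 0)
Constraint values g_i(x) = a_i^T x - b_i:
  g_1((-2, 2)) = 0
Stationarity residual: grad f(x) + sum_i lambda_i a_i = (0, 0)
  -> stationarity OK
Primal feasibility (all g_i <= 0): OK
Dual feasibility (all lambda_i >= 0): FAILS
Complementary slackness (lambda_i * g_i(x) = 0 for all i): OK

Verdict: the first failing condition is dual_feasibility -> dual.

dual


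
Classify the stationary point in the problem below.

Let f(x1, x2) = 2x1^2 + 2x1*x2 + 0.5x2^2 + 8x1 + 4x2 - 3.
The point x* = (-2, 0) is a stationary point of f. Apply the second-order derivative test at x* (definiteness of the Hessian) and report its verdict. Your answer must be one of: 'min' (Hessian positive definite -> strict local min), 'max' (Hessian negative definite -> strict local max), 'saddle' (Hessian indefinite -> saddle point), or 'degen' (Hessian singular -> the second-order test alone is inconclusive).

Compute the Hessian H = grad^2 f:
  H = [[4, 2], [2, 1]]
Verify stationarity: grad f(x*) = H x* + g = (0, 0).
Eigenvalues of H: 0, 5.
H has a zero eigenvalue (singular; positive semidefinite but not definite), so H is neither positive definite, negative definite, nor indefinite. The second-order test alone is inconclusive -> degen.
(Indeed, f is constant along the null direction of H through x*, so x* is not a strict local extremum.)

degen


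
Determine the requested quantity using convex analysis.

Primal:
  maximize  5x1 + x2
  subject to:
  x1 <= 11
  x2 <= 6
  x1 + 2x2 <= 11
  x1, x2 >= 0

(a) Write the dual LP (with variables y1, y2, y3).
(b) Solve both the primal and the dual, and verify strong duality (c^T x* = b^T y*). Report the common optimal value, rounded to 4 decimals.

The standard primal-dual pair for 'max c^T x s.t. A x <= b, x >= 0' is:
  Dual:  min b^T y  s.t.  A^T y >= c,  y >= 0.

So the dual LP is:
  minimize  11y1 + 6y2 + 11y3
  subject to:
    y1 + y3 >= 5
    y2 + 2y3 >= 1
    y1, y2, y3 >= 0

Solving the primal: x* = (11, 0).
  primal value c^T x* = 55.
Solving the dual: y* = (4.5, 0, 0.5).
  dual value b^T y* = 55.
Strong duality: c^T x* = b^T y*. Confirmed.

55


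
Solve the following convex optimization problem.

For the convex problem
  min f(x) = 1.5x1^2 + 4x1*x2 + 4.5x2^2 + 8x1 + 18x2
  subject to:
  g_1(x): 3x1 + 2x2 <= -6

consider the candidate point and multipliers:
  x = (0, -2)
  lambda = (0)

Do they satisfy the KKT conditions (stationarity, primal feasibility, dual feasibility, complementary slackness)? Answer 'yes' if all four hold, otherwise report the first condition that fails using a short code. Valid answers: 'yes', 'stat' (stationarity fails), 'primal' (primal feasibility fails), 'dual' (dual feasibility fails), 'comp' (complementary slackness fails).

Gradient of f: grad f(x) = Q x + c = (0, 0)
Constraint values g_i(x) = a_i^T x - b_i:
  g_1((0, -2)) = 2
Stationarity residual: grad f(x) + sum_i lambda_i a_i = (0, 0)
  -> stationarity OK
Primal feasibility (all g_i <= 0): FAILS
Dual feasibility (all lambda_i >= 0): OK
Complementary slackness (lambda_i * g_i(x) = 0 for all i): OK

Verdict: the first failing condition is primal_feasibility -> primal.

primal


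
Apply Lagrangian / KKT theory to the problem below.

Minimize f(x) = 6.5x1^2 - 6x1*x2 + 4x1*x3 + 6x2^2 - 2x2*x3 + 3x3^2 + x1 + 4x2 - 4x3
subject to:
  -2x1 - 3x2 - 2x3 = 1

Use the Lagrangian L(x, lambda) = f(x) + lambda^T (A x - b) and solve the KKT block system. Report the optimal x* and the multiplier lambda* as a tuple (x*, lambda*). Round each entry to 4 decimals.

Form the Lagrangian:
  L(x, lambda) = (1/2) x^T Q x + c^T x + lambda^T (A x - b)
Stationarity (grad_x L = 0): Q x + c + A^T lambda = 0.
Primal feasibility: A x = b.

This gives the KKT block system:
  [ Q   A^T ] [ x     ]   [-c ]
  [ A    0  ] [ lambda ] = [ b ]

Solving the linear system:
  x*      = (-0.5919, -0.5109, 0.8582)
  lambda* = (-0.0984)
  f(x*)   = -2.9848

x* = (-0.5919, -0.5109, 0.8582), lambda* = (-0.0984)


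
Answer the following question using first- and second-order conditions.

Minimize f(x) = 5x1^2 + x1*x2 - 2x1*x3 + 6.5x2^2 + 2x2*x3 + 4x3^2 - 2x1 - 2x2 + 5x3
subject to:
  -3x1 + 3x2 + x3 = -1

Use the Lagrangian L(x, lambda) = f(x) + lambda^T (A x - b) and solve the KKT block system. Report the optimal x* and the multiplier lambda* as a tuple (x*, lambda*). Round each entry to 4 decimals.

Form the Lagrangian:
  L(x, lambda) = (1/2) x^T Q x + c^T x + lambda^T (A x - b)
Stationarity (grad_x L = 0): Q x + c + A^T lambda = 0.
Primal feasibility: A x = b.

This gives the KKT block system:
  [ Q   A^T ] [ x     ]   [-c ]
  [ A    0  ] [ lambda ] = [ b ]

Solving the linear system:
  x*      = (0.2222, 0.1111, -0.6667)
  lambda* = (0.5556)
  f(x*)   = -1.7222

x* = (0.2222, 0.1111, -0.6667), lambda* = (0.5556)


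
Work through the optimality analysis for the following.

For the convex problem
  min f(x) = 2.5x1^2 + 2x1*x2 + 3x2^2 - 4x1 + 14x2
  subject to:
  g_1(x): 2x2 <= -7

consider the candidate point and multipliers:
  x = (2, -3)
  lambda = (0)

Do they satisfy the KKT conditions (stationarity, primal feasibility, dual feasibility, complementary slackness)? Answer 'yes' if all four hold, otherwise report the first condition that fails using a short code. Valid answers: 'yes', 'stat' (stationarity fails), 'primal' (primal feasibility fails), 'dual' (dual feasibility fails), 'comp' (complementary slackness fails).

Gradient of f: grad f(x) = Q x + c = (0, 0)
Constraint values g_i(x) = a_i^T x - b_i:
  g_1((2, -3)) = 1
Stationarity residual: grad f(x) + sum_i lambda_i a_i = (0, 0)
  -> stationarity OK
Primal feasibility (all g_i <= 0): FAILS
Dual feasibility (all lambda_i >= 0): OK
Complementary slackness (lambda_i * g_i(x) = 0 for all i): OK

Verdict: the first failing condition is primal_feasibility -> primal.

primal


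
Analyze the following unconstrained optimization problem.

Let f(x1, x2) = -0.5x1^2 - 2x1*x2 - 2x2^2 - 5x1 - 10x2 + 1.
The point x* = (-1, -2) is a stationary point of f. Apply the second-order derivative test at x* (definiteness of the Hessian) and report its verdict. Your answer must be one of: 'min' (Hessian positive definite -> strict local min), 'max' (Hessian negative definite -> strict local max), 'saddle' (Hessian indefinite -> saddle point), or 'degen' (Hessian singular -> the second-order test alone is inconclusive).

Compute the Hessian H = grad^2 f:
  H = [[-1, -2], [-2, -4]]
Verify stationarity: grad f(x*) = H x* + g = (0, 0).
Eigenvalues of H: -5, 0.
H has a zero eigenvalue (singular; negative semidefinite but not definite), so H is neither positive definite, negative definite, nor indefinite. The second-order test alone is inconclusive -> degen.
(Indeed, f is constant along the null direction of H through x*, so x* is not a strict local extremum.)

degen
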